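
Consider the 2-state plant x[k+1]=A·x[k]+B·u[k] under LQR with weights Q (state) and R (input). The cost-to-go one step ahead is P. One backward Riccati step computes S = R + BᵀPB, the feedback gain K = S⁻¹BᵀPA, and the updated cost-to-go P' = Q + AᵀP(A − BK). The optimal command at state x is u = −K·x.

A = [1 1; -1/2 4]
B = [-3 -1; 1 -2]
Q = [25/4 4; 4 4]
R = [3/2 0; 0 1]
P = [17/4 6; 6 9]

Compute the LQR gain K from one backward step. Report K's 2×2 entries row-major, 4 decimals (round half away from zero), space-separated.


BᵀP = [-6.7500 -9.0000; -16.2500 -24.0000]
S = R + BᵀPB = [3/2 0; 0 1] + [11.2500 24.7500; 24.7500 64.2500] = [12.7500 24.7500; 24.7500 65.2500]
BᵀPA = [-2.2500 -42.7500; -4.2500 -112.2500]
K = S⁻¹·BᵀPA = [-0.1897 -0.0513; 0.0068 -1.7009]
A−BK = [0.4376 -0.8547; -0.2966 0.6496]
AᵀP(A−BK) = [0.1021 -0.0940; -0.0940 3.1368]
P' = Q + AᵀP(A−BK) = [6.3521 3.9060; 3.9060 7.1368]
tr(P') = 13.4889

-0.1897 -0.0513 0.0068 -1.7009


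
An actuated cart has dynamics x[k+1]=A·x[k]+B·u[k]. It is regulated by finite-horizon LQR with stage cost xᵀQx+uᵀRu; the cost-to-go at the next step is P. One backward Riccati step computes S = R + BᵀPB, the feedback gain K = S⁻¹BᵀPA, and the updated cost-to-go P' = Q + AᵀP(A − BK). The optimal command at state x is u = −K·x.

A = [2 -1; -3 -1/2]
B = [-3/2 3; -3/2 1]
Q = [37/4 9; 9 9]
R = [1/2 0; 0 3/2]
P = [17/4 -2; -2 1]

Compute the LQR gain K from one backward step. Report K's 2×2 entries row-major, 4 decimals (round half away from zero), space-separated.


-0.4138 0.2069 1.1454 -0.2249

BᵀP = [-3.3750 1.5000; 10.7500 -5.0000]
S = R + BᵀPB = [1/2 0; 0 3/2] + [2.8125 -8.6250; -8.6250 27.2500] = [3.3125 -8.6250; -8.6250 28.7500]
BᵀPA = [-11.2500 2.6250; 36.5000 -8.2500]
K = S⁻¹·BᵀPA = [-0.4138 0.2069; 1.1454 -0.2249]
A−BK = [-2.0570 -0.0150; -4.7661 0.0352]
AᵀP(A−BK) = [3.5367 -0.4640; -0.4640 0.1016]
P' = Q + AᵀP(A−BK) = [12.7867 8.5360; 8.5360 9.1016]
tr(P') = 21.8883


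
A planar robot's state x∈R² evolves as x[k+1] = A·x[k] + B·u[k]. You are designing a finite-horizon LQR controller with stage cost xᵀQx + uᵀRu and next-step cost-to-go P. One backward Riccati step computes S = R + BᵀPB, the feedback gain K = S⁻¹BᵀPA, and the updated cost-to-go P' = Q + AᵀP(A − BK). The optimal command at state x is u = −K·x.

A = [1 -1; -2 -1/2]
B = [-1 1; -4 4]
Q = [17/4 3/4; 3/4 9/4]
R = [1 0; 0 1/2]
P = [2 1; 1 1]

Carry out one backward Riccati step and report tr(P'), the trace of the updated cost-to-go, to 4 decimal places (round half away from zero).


8.3987

BᵀP = [-6.0000 -5.0000; 6.0000 5.0000]
S = R + BᵀPB = [1 0; 0 1/2] + [26.0000 -26.0000; -26.0000 26.0000] = [27.0000 -26.0000; -26.0000 26.5000]
BᵀPA = [4.0000 8.5000; -4.0000 -8.5000]
K = S⁻¹·BᵀPA = [0.0506 0.1076; -0.1013 -0.2152]
A−BK = [1.1519 -0.6772; -1.3924 0.7911]
AᵀP(A−BK) = [1.3924 -0.7911; -0.7911 0.5063]
P' = Q + AᵀP(A−BK) = [5.6424 -0.0411; -0.0411 2.7563]
tr(P') = 8.3987


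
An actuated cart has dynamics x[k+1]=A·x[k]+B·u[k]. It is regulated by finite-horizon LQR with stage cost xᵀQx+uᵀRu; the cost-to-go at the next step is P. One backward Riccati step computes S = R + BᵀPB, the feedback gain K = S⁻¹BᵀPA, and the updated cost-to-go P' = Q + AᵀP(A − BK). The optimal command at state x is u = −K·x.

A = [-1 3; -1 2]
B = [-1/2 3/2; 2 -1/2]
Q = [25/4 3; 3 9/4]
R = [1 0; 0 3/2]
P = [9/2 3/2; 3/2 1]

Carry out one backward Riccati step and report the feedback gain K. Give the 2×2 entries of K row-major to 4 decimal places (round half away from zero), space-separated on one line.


BᵀP = [0.7500 1.2500; 6.0000 1.7500]
S = R + BᵀPB = [1 0; 0 3/2] + [2.1250 0.5000; 0.5000 8.1250] = [3.1250 0.5000; 0.5000 9.6250]
BᵀPA = [-2.0000 4.7500; -7.7500 21.5000]
K = S⁻¹·BᵀPA = [-0.5155 1.1723; -0.7784 2.1729]
A−BK = [-0.0901 0.3269; -0.3583 0.7417]
AᵀP(A−BK) = [1.4364 -3.8156; -3.8156 10.2148]
P' = Q + AᵀP(A−BK) = [7.6864 -0.8156; -0.8156 12.4648]
tr(P') = 20.1511

-0.5155 1.1723 -0.7784 2.1729


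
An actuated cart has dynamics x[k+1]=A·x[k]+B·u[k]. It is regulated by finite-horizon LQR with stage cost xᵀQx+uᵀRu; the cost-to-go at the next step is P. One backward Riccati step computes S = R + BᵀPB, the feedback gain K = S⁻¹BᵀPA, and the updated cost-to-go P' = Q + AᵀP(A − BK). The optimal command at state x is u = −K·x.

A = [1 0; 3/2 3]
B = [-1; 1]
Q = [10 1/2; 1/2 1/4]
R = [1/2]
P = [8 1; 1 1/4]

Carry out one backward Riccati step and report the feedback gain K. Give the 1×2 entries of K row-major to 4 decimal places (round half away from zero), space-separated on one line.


BᵀP = [-7.0000 -0.7500]
S = R + BᵀPB = [1/2] + [6.2500] = [6.7500]
BᵀPA = [-8.1250 -2.2500]
K = S⁻¹·BᵀPA = [-1.2037 -0.3333]
A−BK = [-0.2037 -0.3333; 2.7037 3.3333]
AᵀP(A−BK) = [1.7824 1.4167; 1.4167 1.5000]
P' = Q + AᵀP(A−BK) = [11.7824 1.9167; 1.9167 1.7500]
tr(P') = 13.5324

-1.2037 -0.3333


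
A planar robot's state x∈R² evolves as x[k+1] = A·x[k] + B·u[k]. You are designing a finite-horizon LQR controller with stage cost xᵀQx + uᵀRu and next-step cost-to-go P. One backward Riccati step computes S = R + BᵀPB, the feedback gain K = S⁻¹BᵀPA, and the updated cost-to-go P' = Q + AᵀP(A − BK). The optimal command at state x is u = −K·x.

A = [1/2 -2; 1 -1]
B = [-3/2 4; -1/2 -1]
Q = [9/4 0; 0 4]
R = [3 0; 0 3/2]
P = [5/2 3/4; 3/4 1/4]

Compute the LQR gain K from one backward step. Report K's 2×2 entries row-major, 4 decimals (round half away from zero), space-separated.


BᵀP = [-4.1250 -1.2500; 9.2500 2.7500]
S = R + BᵀPB = [3 0; 0 3/2] + [6.8125 -15.2500; -15.2500 34.2500] = [9.8125 -15.2500; -15.2500 35.7500]
BᵀPA = [-3.3125 9.5000; 7.3750 -21.2500]
K = S⁻¹·BᵀPA = [-0.0504 0.1316; 0.1848 -0.5383]
A−BK = [-0.3148 0.3505; 1.1596 -1.4724]
AᵀP(A−BK) = [0.0952 -0.2193; -0.2193 0.5616]
P' = Q + AᵀP(A−BK) = [2.3452 -0.2193; -0.2193 4.5616]
tr(P') = 6.9068

-0.0504 0.1316 0.1848 -0.5383


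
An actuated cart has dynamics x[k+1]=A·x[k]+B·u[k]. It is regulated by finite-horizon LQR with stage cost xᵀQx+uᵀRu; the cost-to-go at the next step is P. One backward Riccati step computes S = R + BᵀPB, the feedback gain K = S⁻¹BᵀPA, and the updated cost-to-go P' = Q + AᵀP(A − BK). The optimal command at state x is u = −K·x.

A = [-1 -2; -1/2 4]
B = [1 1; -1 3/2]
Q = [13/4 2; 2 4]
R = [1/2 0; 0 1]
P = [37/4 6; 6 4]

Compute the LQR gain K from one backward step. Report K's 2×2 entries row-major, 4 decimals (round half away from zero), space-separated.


BᵀP = [3.2500 2.0000; 18.2500 12.0000]
S = R + BᵀPB = [1/2 0; 0 1] + [1.2500 6.2500; 6.2500 36.2500] = [1.7500 6.2500; 6.2500 37.2500]
BᵀPA = [-4.2500 1.5000; -24.2500 11.5000]
K = S⁻¹·BᵀPA = [-0.2584 -0.6124; -0.6077 0.4115]
A−BK = [-0.1340 -1.7990; 0.1531 2.7703]
AᵀP(A−BK) = [0.4163 -0.1244; -0.1244 1.1866]
P' = Q + AᵀP(A−BK) = [3.6663 1.8756; 1.8756 5.1866]
tr(P') = 8.8529

-0.2584 -0.6124 -0.6077 0.4115


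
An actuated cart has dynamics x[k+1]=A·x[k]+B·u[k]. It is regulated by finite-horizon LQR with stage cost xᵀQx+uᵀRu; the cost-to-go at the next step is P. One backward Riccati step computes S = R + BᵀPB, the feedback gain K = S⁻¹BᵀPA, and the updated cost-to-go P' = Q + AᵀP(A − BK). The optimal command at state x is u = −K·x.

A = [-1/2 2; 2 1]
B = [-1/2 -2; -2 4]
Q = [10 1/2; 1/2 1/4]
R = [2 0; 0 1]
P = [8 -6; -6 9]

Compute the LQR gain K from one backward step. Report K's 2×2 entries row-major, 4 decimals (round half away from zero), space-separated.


BᵀP = [8.0000 -15.0000; -40.0000 48.0000]
S = R + BᵀPB = [2 0; 0 1] + [26.0000 -76.0000; -76.0000 272.0000] = [28.0000 -76.0000; -76.0000 273.0000]
BᵀPA = [-34.0000 1.0000; 116.0000 -32.0000]
K = S⁻¹·BᵀPA = [-0.2495 -1.1558; 0.3555 -0.4390]
A−BK = [0.0862 0.5442; 0.0792 0.4443]
AᵀP(A−BK) = [0.2848 0.6242; 0.6242 4.1087]
P' = Q + AᵀP(A−BK) = [10.2848 1.1242; 1.1242 4.3587]
tr(P') = 14.6435

-0.2495 -1.1558 0.3555 -0.4390


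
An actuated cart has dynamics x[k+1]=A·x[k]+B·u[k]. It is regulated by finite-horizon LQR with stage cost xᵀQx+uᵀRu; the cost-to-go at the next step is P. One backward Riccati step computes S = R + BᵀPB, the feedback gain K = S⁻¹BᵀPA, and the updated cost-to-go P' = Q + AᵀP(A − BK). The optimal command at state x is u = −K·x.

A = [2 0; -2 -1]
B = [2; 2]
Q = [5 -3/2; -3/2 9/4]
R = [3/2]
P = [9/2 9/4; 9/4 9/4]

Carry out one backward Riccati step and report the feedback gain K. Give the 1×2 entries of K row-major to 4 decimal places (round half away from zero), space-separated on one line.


BᵀP = [13.5000 9.0000]
S = R + BᵀPB = [3/2] + [45.0000] = [46.5000]
BᵀPA = [9.0000 -9.0000]
K = S⁻¹·BᵀPA = [0.1935 -0.1935]
A−BK = [1.6129 0.3871; -2.3871 -0.6129]
AᵀP(A−BK) = [7.2581 1.7419; 1.7419 0.5081]
P' = Q + AᵀP(A−BK) = [12.2581 0.2419; 0.2419 2.7581]
tr(P') = 15.0161

0.1935 -0.1935


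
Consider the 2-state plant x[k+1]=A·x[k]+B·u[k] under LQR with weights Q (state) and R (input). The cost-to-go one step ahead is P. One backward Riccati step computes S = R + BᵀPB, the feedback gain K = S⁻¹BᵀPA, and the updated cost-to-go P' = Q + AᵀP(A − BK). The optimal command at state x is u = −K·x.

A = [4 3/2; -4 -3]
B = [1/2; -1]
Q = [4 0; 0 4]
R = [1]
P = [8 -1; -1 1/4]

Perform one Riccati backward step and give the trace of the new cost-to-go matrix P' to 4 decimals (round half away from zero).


54.4118

BᵀP = [5.0000 -0.7500]
S = R + BᵀPB = [1] + [3.2500] = [4.2500]
BᵀPA = [23.0000 9.7500]
K = S⁻¹·BᵀPA = [5.4118 2.2941]
A−BK = [1.2941 0.3529; 1.4118 -0.7059]
AᵀP(A−BK) = [39.5294 16.2353; 16.2353 6.8824]
P' = Q + AᵀP(A−BK) = [43.5294 16.2353; 16.2353 10.8824]
tr(P') = 54.4118


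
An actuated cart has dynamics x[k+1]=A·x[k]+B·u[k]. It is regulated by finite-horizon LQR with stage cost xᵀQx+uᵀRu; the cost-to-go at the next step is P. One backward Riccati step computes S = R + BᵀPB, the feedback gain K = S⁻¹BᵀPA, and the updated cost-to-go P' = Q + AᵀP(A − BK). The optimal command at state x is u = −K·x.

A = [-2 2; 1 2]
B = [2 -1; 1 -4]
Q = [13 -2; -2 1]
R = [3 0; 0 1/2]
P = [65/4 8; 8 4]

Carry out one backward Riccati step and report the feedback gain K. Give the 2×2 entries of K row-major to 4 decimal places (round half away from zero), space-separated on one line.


-0.1752 0.1920 0.3550 -0.8384

BᵀP = [40.5000 20.0000; -48.2500 -24.0000]
S = R + BᵀPB = [3 0; 0 1/2] + [101.0000 -120.5000; -120.5000 144.2500] = [104.0000 -120.5000; -120.5000 144.7500]
BᵀPA = [-61.0000 121.0000; 72.5000 -144.5000]
K = S⁻¹·BᵀPA = [-0.1752 0.1920; 0.3550 -0.8384]
A−BK = [-1.2946 0.7775; 2.5953 -1.5457]
AᵀP(A−BK) = [0.5742 -0.5012; -0.5012 0.6136]
P' = Q + AᵀP(A−BK) = [13.5742 -2.5012; -2.5012 1.6136]
tr(P') = 15.1878


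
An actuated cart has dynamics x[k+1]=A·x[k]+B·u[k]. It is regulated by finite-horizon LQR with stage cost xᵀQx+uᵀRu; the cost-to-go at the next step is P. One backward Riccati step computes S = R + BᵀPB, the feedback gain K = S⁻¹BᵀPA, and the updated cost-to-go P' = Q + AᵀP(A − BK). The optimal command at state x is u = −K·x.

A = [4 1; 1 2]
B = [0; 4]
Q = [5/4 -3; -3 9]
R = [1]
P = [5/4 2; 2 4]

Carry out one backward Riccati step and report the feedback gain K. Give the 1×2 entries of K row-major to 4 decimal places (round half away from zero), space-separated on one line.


BᵀP = [8.0000 16.0000]
S = R + BᵀPB = [1] + [64.0000] = [65.0000]
BᵀPA = [48.0000 40.0000]
K = S⁻¹·BᵀPA = [0.7385 0.6154]
A−BK = [4.0000 1.0000; -1.9538 -0.4615]
AᵀP(A−BK) = [4.5538 1.4615; 1.4615 0.6346]
P' = Q + AᵀP(A−BK) = [5.8038 -1.5385; -1.5385 9.6346]
tr(P') = 15.4385

0.7385 0.6154


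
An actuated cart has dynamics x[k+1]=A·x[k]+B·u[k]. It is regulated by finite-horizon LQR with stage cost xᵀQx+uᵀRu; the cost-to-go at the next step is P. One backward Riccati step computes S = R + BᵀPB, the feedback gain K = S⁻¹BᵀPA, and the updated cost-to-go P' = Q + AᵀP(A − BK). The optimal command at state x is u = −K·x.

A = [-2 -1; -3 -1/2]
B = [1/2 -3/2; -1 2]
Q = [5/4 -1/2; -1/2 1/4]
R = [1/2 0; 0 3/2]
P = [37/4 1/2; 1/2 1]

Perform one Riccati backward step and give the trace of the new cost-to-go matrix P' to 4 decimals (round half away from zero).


34.1690

BᵀP = [4.1250 -0.7500; -12.8750 1.2500]
S = R + BᵀPB = [1/2 0; 0 3/2] + [2.8125 -7.6875; -7.6875 21.8125] = [3.3125 -7.6875; -7.6875 23.3125]
BᵀPA = [-6.0000 -3.7500; 22.0000 12.2500]
K = S⁻¹·BᵀPA = [1.6138 0.3724; 1.4759 0.6483]
A−BK = [-0.5931 -0.2138; -4.3379 -1.4241]
AᵀP(A−BK) = [29.2138 9.9724; 9.9724 3.4552]
P' = Q + AᵀP(A−BK) = [30.4638 9.4724; 9.4724 3.7052]
tr(P') = 34.1690


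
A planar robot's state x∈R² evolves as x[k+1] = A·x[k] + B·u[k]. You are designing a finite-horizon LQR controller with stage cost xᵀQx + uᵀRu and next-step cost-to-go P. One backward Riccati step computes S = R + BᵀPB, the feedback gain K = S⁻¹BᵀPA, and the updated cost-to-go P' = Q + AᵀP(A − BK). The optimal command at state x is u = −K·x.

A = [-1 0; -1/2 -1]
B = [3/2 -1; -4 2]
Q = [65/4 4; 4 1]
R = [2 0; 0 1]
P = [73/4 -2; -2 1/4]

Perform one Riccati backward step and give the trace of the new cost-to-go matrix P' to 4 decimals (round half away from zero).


17.6880

BᵀP = [35.3750 -4.0000; -22.2500 2.5000]
S = R + BᵀPB = [2 0; 0 1] + [69.0625 -43.3750; -43.3750 27.2500] = [71.0625 -43.3750; -43.3750 28.2500]
BᵀPA = [-33.3750 4.0000; 21.0000 -2.5000]
K = S⁻¹·BᵀPA = [-0.2535 0.0362; 0.3542 -0.0330]
A−BK = [-0.2656 -0.0872; -2.2222 -0.7894]
AᵀP(A−BK) = [0.4150 0.0243; 0.0243 0.0229]
P' = Q + AᵀP(A−BK) = [16.6650 4.0243; 4.0243 1.0229]
tr(P') = 17.6880


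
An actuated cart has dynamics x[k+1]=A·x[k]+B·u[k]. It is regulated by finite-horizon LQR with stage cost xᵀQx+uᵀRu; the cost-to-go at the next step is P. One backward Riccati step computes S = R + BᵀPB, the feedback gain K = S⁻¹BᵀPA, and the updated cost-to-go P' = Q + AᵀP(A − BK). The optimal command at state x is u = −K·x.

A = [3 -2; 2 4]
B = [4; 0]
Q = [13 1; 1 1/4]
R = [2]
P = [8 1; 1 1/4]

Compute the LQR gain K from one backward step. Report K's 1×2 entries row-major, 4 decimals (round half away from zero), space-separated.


0.8000 -0.3692

BᵀP = [32.0000 4.0000]
S = R + BᵀPB = [2] + [128.0000] = [130.0000]
BᵀPA = [104.0000 -48.0000]
K = S⁻¹·BᵀPA = [0.8000 -0.3692]
A−BK = [-0.2000 -0.5231; 2.0000 4.0000]
AᵀP(A−BK) = [1.8000 0.4000; 0.4000 2.2769]
P' = Q + AᵀP(A−BK) = [14.8000 1.4000; 1.4000 2.5269]
tr(P') = 17.3269


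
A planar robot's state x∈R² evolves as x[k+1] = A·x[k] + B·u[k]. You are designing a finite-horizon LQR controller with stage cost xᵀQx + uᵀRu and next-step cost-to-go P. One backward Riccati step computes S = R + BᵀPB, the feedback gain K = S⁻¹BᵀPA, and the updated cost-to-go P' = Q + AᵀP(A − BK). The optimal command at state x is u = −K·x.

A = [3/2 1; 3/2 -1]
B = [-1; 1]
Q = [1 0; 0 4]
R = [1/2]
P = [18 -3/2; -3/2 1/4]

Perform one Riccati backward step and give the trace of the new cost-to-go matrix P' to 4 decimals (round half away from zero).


7.2083

BᵀP = [-19.5000 1.7500]
S = R + BᵀPB = [1/2] + [21.2500] = [21.7500]
BᵀPA = [-26.6250 -21.2500]
K = S⁻¹·BᵀPA = [-1.2241 -0.9770]
A−BK = [0.2759 0.0230; 2.7241 -0.0230]
AᵀP(A−BK) = [1.7198 0.6121; 0.6121 0.4885]
P' = Q + AᵀP(A−BK) = [2.7198 0.6121; 0.6121 4.4885]
tr(P') = 7.2083


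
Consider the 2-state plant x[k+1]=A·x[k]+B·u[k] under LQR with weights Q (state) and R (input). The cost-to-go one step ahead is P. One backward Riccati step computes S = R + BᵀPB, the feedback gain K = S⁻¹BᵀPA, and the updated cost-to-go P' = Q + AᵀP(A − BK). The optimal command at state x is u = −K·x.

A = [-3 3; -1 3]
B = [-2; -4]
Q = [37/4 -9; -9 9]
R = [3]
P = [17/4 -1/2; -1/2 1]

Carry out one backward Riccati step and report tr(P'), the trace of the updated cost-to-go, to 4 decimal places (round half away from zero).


BᵀP = [-6.5000 -3.0000]
S = R + BᵀPB = [3] + [25.0000] = [28.0000]
BᵀPA = [22.5000 -28.5000]
K = S⁻¹·BᵀPA = [0.8036 -1.0179]
A−BK = [-1.3929 0.9643; 2.2143 -1.0714]
AᵀP(A−BK) = [18.1696 -12.3482; -12.3482 9.2411]
P' = Q + AᵀP(A−BK) = [27.4196 -21.3482; -21.3482 18.2411]
tr(P') = 45.6607

45.6607


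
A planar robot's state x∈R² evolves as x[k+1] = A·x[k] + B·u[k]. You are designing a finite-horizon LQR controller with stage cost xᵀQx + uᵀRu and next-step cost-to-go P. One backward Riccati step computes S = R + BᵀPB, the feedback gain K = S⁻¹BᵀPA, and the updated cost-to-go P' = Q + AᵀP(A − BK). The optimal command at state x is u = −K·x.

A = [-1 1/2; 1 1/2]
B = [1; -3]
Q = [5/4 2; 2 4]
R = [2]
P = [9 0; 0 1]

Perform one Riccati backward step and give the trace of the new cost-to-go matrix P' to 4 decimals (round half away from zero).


10.1000

BᵀP = [9.0000 -3.0000]
S = R + BᵀPB = [2] + [18.0000] = [20.0000]
BᵀPA = [-12.0000 3.0000]
K = S⁻¹·BᵀPA = [-0.6000 0.1500]
A−BK = [-0.4000 0.3500; -0.8000 0.9500]
AᵀP(A−BK) = [2.8000 -2.2000; -2.2000 2.0500]
P' = Q + AᵀP(A−BK) = [4.0500 -0.2000; -0.2000 6.0500]
tr(P') = 10.1000


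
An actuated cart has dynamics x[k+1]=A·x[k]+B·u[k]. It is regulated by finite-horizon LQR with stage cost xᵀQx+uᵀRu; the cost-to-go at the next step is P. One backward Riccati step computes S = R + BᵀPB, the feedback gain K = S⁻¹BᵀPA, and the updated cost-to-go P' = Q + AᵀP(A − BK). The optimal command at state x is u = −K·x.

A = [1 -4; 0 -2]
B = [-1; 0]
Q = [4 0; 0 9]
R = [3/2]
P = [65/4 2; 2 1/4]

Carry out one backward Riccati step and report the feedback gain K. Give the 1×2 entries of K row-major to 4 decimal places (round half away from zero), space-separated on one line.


BᵀP = [-16.2500 -2.0000]
S = R + BᵀPB = [3/2] + [16.2500] = [17.7500]
BᵀPA = [-16.2500 69.0000]
K = S⁻¹·BᵀPA = [-0.9155 3.8873]
A−BK = [0.0845 -0.1127; 0.0000 -2.0000]
AᵀP(A−BK) = [1.3732 -5.8310; -5.8310 24.7746]
P' = Q + AᵀP(A−BK) = [5.3732 -5.8310; -5.8310 33.7746]
tr(P') = 39.1479

-0.9155 3.8873


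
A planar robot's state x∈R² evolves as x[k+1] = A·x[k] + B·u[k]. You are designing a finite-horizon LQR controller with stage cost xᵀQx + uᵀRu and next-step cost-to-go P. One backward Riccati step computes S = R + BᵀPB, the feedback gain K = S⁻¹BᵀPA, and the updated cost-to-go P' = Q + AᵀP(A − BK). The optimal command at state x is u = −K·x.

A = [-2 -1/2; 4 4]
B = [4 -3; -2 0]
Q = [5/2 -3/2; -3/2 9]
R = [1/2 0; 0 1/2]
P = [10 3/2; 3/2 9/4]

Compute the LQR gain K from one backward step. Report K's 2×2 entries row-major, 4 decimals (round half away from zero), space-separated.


-1.7620 -1.7293 -1.6971 -2.1541

BᵀP = [37.0000 1.5000; -30.0000 -4.5000]
S = R + BᵀPB = [1/2 0; 0 1/2] + [145.0000 -111.0000; -111.0000 90.0000] = [145.5000 -111.0000; -111.0000 90.5000]
BᵀPA = [-68.0000 -12.5000; 42.0000 -3.0000]
K = S⁻¹·BᵀPA = [-1.7620 -1.7293; -1.6971 -2.1541]
A−BK = [-0.0431 -0.0453; 0.4759 0.5415]
AᵀP(A−BK) = [3.4591 3.8834; 3.8834 4.4219]
P' = Q + AᵀP(A−BK) = [5.9591 2.3834; 2.3834 13.4219]
tr(P') = 19.3810


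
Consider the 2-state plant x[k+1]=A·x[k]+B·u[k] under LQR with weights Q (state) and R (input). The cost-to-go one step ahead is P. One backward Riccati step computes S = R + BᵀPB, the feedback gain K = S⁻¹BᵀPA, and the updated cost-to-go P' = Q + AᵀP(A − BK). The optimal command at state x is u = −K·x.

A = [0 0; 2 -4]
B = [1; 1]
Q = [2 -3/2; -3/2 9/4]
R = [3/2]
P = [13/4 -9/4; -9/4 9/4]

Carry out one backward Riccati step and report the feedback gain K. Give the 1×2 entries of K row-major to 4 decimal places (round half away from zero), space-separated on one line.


0.0000 0.0000

BᵀP = [1.0000 0.0000]
S = R + BᵀPB = [3/2] + [1.0000] = [2.5000]
BᵀPA = [0.0000 0.0000]
K = S⁻¹·BᵀPA = [0.0000 0.0000]
A−BK = [0.0000 0.0000; 2.0000 -4.0000]
AᵀP(A−BK) = [9.0000 -18.0000; -18.0000 36.0000]
P' = Q + AᵀP(A−BK) = [11.0000 -19.5000; -19.5000 38.2500]
tr(P') = 49.2500


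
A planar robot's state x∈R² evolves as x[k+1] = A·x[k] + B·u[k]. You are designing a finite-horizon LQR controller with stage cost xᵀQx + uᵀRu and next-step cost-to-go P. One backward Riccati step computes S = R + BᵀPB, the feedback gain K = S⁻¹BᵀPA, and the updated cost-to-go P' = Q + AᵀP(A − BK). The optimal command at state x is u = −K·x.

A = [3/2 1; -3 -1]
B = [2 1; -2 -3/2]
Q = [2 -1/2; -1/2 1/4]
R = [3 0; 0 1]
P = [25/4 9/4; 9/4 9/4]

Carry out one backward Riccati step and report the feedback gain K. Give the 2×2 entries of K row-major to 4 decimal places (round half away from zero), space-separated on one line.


0.1259 0.2999 1.2009 0.2879

BᵀP = [8.0000 0.0000; 2.8750 -1.1250]
S = R + BᵀPB = [3 0; 0 1] + [16.0000 8.0000; 8.0000 4.5625] = [19.0000 8.0000; 8.0000 5.5625]
BᵀPA = [12.0000 8.0000; 7.6875 4.0000]
K = S⁻¹·BᵀPA = [0.1259 0.2999; 1.2009 0.2879]
A−BK = [0.0472 0.1124; -0.9468 0.0315]
AᵀP(A−BK) = [3.3193 0.1889; 0.1889 0.4498]
P' = Q + AᵀP(A−BK) = [5.3193 -0.3111; -0.3111 0.6998]
tr(P') = 6.0191


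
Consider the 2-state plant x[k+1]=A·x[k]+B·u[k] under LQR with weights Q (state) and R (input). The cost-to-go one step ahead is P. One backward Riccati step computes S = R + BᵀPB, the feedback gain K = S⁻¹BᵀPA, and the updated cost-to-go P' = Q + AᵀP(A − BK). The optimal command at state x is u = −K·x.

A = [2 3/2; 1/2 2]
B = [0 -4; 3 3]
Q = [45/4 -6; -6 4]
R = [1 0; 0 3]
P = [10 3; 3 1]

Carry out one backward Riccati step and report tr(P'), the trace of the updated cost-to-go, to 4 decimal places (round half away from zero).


17.6900

BᵀP = [9.0000 3.0000; -31.0000 -9.0000]
S = R + BᵀPB = [1 0; 0 3] + [9.0000 -27.0000; -27.0000 97.0000] = [10.0000 -27.0000; -27.0000 100.0000]
BᵀPA = [19.5000 19.5000; -66.5000 -64.5000]
K = S⁻¹·BᵀPA = [0.5701 0.7694; -0.5111 -0.4373]
A−BK = [-0.0443 -0.2491; 0.3229 1.0037]
AᵀP(A−BK) = [1.1467 1.1688; 1.1688 1.2934]
P' = Q + AᵀP(A−BK) = [12.3967 -4.8312; -4.8312 5.2934]
tr(P') = 17.6900


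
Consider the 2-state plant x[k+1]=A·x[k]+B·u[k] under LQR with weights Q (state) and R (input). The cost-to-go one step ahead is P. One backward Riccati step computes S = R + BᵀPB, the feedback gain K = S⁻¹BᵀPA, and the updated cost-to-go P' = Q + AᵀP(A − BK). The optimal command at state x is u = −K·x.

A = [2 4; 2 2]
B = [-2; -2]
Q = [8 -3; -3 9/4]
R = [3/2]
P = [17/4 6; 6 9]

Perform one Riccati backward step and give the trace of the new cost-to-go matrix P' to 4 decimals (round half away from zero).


BᵀP = [-20.5000 -30.0000]
S = R + BᵀPB = [3/2] + [101.0000] = [102.5000]
BᵀPA = [-101.0000 -142.0000]
K = S⁻¹·BᵀPA = [-0.9854 -1.3854]
A−BK = [0.0293 1.2293; 0.0293 -0.7707]
AᵀP(A−BK) = [1.4780 2.0780; 2.0780 3.2780]
P' = Q + AᵀP(A−BK) = [9.4780 -0.9220; -0.9220 5.5280]
tr(P') = 15.0061

15.0061


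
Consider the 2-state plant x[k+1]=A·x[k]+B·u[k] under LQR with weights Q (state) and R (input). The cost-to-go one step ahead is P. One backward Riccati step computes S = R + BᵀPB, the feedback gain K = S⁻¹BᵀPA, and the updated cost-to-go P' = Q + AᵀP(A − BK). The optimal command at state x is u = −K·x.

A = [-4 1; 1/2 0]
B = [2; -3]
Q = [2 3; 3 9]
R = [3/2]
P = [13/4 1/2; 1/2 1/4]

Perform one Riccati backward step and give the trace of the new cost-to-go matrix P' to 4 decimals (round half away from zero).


25.2413

BᵀP = [5.0000 0.2500]
S = R + BᵀPB = [3/2] + [9.2500] = [10.7500]
BᵀPA = [-19.8750 5.0000]
K = S⁻¹·BᵀPA = [-1.8488 0.4651]
A−BK = [-0.3023 0.0698; -5.0465 1.3953]
AᵀP(A−BK) = [13.3169 -3.5058; -3.5058 0.9244]
P' = Q + AᵀP(A−BK) = [15.3169 -0.5058; -0.5058 9.9244]
tr(P') = 25.2413


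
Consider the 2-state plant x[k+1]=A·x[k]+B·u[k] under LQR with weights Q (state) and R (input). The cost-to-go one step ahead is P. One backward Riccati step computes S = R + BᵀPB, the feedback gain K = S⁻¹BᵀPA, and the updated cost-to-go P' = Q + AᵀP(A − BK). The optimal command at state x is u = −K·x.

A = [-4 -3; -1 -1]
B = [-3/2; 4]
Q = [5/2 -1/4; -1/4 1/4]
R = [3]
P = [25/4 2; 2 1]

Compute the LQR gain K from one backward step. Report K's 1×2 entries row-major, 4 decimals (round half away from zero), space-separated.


BᵀP = [-1.3750 1.0000]
S = R + BᵀPB = [3] + [6.0625] = [9.0625]
BᵀPA = [4.5000 3.1250]
K = S⁻¹·BᵀPA = [0.4966 0.3448]
A−BK = [-3.2552 -2.4828; -2.9862 -2.3793]
AᵀP(A−BK) = [114.7655 88.4483; 88.4483 68.1724]
P' = Q + AᵀP(A−BK) = [117.2655 88.1983; 88.1983 68.4224]
tr(P') = 185.6879

0.4966 0.3448


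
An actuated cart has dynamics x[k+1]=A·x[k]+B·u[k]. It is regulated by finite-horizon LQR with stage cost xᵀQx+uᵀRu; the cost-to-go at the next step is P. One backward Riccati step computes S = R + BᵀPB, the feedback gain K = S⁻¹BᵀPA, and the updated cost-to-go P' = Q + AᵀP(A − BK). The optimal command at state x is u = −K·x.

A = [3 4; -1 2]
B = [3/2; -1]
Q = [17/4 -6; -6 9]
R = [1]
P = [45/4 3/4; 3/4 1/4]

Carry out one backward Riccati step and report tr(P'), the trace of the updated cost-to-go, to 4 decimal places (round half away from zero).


29.9210

BᵀP = [16.1250 0.8750]
S = R + BᵀPB = [1] + [23.3125] = [24.3125]
BᵀPA = [47.5000 66.2500]
K = S⁻¹·BᵀPA = [1.9537 2.7249]
A−BK = [0.0694 -0.0874; 0.9537 4.7249]
AᵀP(A−BK) = [4.1979 6.5656; 6.5656 12.4730]
P' = Q + AᵀP(A−BK) = [8.4479 0.5656; 0.5656 21.4730]
tr(P') = 29.9210


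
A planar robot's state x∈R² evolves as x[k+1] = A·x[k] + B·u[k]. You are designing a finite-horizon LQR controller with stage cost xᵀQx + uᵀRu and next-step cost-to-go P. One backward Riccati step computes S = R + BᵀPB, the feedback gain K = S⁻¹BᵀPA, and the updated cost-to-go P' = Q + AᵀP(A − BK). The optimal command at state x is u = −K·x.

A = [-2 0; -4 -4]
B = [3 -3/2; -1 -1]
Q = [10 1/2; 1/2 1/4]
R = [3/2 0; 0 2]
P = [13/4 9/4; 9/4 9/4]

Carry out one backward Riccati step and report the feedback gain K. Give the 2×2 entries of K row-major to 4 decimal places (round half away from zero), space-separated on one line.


-0.2339 0.2270 1.8057 1.4239

BᵀP = [7.5000 4.5000; -7.1250 -5.6250]
S = R + BᵀPB = [3/2 0; 0 2] + [18.0000 -15.7500; -15.7500 16.3125] = [19.5000 -15.7500; -15.7500 18.3125]
BᵀPA = [-33.0000 -18.0000; 36.7500 22.5000]
K = S⁻¹·BᵀPA = [-0.2339 0.2270; 1.8057 1.4239]
A−BK = [1.4101 1.4549; -2.4282 -2.3491]
AᵀP(A−BK) = [10.9235 9.1625; 9.1625 8.0482]
P' = Q + AᵀP(A−BK) = [20.9235 9.6625; 9.6625 8.2982]
tr(P') = 29.2216


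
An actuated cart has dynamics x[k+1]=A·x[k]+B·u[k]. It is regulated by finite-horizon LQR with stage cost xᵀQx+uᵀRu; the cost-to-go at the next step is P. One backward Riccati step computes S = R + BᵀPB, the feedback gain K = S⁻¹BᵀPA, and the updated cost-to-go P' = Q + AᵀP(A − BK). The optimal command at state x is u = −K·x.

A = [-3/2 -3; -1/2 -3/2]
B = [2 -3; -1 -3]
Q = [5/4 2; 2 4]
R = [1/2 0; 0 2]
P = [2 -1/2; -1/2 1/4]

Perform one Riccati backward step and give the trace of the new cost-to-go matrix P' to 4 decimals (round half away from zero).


BᵀP = [4.5000 -1.2500; -4.5000 0.7500]
S = R + BᵀPB = [1/2 0; 0 2] + [10.2500 -9.7500; -9.7500 11.2500] = [10.7500 -9.7500; -9.7500 13.2500]
BᵀPA = [-6.1250 -11.6250; 6.3750 12.3750]
K = S⁻¹·BᵀPA = [-0.4011 -0.7045; 0.1860 0.4156]
A−BK = [-0.1398 -0.3443; -0.3430 -0.9578]
AᵀP(A−BK) = [0.1702 0.3483; 0.3483 0.7302]
P' = Q + AᵀP(A−BK) = [1.4202 2.3483; 2.3483 4.7302]
tr(P') = 6.1504

6.1504


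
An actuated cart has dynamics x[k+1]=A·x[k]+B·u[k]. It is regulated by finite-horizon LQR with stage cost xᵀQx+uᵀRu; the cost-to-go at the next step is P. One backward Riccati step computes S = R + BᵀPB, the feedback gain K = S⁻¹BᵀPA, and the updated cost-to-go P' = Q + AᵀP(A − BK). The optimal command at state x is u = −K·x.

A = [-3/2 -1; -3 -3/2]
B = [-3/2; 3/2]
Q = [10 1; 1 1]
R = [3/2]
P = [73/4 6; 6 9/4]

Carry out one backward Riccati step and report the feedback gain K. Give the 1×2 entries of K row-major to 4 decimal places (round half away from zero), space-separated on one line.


BᵀP = [-18.3750 -5.6250]
S = R + BᵀPB = [3/2] + [19.1250] = [20.6250]
BᵀPA = [44.4375 26.8125]
K = S⁻¹·BᵀPA = [2.1545 1.3000]
A−BK = [1.7318 0.9500; -6.2318 -3.4500]
AᵀP(A−BK) = [19.5699 11.2313; 11.2313 6.4563]
P' = Q + AᵀP(A−BK) = [29.5699 12.2313; 12.2313 7.4563]
tr(P') = 37.0261

2.1545 1.3000


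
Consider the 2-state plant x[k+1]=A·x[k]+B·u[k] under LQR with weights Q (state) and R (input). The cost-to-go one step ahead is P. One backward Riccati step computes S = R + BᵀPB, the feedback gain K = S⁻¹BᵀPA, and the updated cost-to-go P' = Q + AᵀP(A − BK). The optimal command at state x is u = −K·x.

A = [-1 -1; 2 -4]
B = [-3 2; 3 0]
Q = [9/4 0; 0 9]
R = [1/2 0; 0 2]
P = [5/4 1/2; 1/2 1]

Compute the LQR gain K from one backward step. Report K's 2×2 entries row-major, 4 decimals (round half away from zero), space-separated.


BᵀP = [-2.2500 1.5000; 2.5000 1.0000]
S = R + BᵀPB = [1/2 0; 0 2] + [11.2500 -4.5000; -4.5000 5.0000] = [11.7500 -4.5000; -4.5000 7.0000]
BᵀPA = [5.2500 -3.7500; -0.5000 -6.5000]
K = S⁻¹·BᵀPA = [0.5565 -0.8952; 0.2863 -1.5040]
A−BK = [0.0968 -0.6774; 0.3306 -1.3145]
AᵀP(A−BK) = [0.4718 -1.8024; -1.8024 8.1169]
P' = Q + AᵀP(A−BK) = [2.7218 -1.8024; -1.8024 17.1169]
tr(P') = 19.8387

0.5565 -0.8952 0.2863 -1.5040


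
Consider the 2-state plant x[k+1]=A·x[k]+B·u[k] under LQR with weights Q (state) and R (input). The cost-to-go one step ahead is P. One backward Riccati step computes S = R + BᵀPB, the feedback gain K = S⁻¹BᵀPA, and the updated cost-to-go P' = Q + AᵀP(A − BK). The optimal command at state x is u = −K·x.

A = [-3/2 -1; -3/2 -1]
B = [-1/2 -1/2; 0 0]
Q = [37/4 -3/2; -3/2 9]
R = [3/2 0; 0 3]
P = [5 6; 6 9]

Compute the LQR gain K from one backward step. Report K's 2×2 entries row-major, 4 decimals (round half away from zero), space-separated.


2.4444 1.6296 1.2222 0.8148

BᵀP = [-2.5000 -3.0000; -2.5000 -3.0000]
S = R + BᵀPB = [3/2 0; 0 3] + [1.2500 1.2500; 1.2500 1.2500] = [2.7500 1.2500; 1.2500 4.2500]
BᵀPA = [8.2500 5.5000; 8.2500 5.5000]
K = S⁻¹·BᵀPA = [2.4444 1.6296; 1.2222 0.8148]
A−BK = [0.3333 0.2222; -1.5000 -1.0000]
AᵀP(A−BK) = [28.2500 18.8333; 18.8333 12.5556]
P' = Q + AᵀP(A−BK) = [37.5000 17.3333; 17.3333 21.5556]
tr(P') = 59.0556


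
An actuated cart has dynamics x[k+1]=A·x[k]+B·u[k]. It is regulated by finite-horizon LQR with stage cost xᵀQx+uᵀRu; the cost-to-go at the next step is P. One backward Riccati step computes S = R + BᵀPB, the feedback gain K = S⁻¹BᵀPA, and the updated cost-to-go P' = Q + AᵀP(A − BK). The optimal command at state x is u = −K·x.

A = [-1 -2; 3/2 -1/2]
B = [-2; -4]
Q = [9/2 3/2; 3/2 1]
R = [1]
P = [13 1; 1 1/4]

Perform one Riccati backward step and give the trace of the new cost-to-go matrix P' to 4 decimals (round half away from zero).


BᵀP = [-30.0000 -3.0000]
S = R + BᵀPB = [1] + [72.0000] = [73.0000]
BᵀPA = [25.5000 61.5000]
K = S⁻¹·BᵀPA = [0.3493 0.8425]
A−BK = [-0.3014 -0.3151; 2.8973 2.8699]
AᵀP(A−BK) = [1.6550 1.8296; 1.8296 2.2509]
P' = Q + AᵀP(A−BK) = [6.1550 3.3296; 3.3296 3.2509]
tr(P') = 9.4058

9.4058


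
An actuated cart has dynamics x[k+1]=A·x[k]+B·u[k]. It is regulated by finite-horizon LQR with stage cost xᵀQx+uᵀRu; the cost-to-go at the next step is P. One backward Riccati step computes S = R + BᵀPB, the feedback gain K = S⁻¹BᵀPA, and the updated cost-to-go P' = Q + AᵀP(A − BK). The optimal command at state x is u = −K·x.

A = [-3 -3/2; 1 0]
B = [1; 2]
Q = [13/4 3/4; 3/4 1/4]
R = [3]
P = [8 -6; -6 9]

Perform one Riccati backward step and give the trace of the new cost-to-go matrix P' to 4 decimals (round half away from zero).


BᵀP = [-4.0000 12.0000]
S = R + BᵀPB = [3] + [20.0000] = [23.0000]
BᵀPA = [24.0000 6.0000]
K = S⁻¹·BᵀPA = [1.0435 0.2609]
A−BK = [-4.0435 -1.7609; -1.0870 -0.5217]
AᵀP(A−BK) = [91.9565 38.7391; 38.7391 16.4348]
P' = Q + AᵀP(A−BK) = [95.2065 39.4891; 39.4891 16.6848]
tr(P') = 111.8913

111.8913


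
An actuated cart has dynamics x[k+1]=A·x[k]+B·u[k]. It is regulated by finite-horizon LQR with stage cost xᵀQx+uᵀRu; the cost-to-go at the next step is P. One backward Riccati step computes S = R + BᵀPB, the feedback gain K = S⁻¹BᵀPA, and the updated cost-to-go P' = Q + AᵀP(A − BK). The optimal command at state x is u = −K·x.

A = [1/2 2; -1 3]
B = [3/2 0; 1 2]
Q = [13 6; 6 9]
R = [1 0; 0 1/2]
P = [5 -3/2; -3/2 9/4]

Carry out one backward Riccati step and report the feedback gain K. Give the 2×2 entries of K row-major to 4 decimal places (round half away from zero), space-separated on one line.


0.3000 1.2000 -0.6316 0.7895

BᵀP = [6.0000 0.0000; -3.0000 4.5000]
S = R + BᵀPB = [1 0; 0 1/2] + [9.0000 0.0000; 0.0000 9.0000] = [10.0000 0.0000; 0.0000 9.5000]
BᵀPA = [3.0000 12.0000; -6.0000 7.5000]
K = S⁻¹·BᵀPA = [0.3000 1.2000; -0.6316 0.7895]
A−BK = [0.0500 0.2000; -0.0368 0.2211]
AᵀP(A−BK) = [0.3105 0.1368; 0.1368 1.9289]
P' = Q + AᵀP(A−BK) = [13.3105 6.1368; 6.1368 10.9289]
tr(P') = 24.2395


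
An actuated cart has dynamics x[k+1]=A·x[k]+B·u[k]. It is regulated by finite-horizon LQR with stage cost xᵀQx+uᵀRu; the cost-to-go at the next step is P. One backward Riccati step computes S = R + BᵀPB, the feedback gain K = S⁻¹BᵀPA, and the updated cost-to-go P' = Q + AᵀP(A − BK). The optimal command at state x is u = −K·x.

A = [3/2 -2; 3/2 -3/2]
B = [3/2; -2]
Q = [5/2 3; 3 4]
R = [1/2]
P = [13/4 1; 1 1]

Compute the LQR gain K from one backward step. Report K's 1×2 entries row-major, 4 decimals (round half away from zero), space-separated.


0.6129 -0.8602

BᵀP = [2.8750 -0.5000]
S = R + BᵀPB = [1/2] + [5.3125] = [5.8125]
BᵀPA = [3.5625 -5.0000]
K = S⁻¹·BᵀPA = [0.6129 -0.8602]
A−BK = [0.5806 -0.7097; 2.7258 -3.2204]
AᵀP(A−BK) = [11.8790 -14.1855; -14.1855 16.9489]
P' = Q + AᵀP(A−BK) = [14.3790 -11.1855; -11.1855 20.9489]
tr(P') = 35.3280


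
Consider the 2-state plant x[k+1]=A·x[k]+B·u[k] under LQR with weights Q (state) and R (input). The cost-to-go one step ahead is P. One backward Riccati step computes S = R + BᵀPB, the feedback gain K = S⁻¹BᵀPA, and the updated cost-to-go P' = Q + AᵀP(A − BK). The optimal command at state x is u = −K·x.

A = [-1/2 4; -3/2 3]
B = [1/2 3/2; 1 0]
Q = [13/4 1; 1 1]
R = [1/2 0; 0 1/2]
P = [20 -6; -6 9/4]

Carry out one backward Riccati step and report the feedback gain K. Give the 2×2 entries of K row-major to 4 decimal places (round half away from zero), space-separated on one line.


-0.7063 1.5501 0.0602 1.8395

BᵀP = [4.0000 -0.7500; 30.0000 -9.0000]
S = R + BᵀPB = [1/2 0; 0 1/2] + [1.2500 6.0000; 6.0000 45.0000] = [1.7500 6.0000; 6.0000 45.5000]
BᵀPA = [-0.8750 13.7500; -1.5000 93.0000]
K = S⁻¹·BᵀPA = [-0.7063 1.5501; 0.0602 1.8395]
A−BK = [-0.2371 0.4656; -0.7937 1.4499]
AᵀP(A−BK) = [0.5347 -1.0093; -1.0093 3.8582]
P' = Q + AᵀP(A−BK) = [3.7847 -0.0093; -0.0093 4.8582]
tr(P') = 8.6429


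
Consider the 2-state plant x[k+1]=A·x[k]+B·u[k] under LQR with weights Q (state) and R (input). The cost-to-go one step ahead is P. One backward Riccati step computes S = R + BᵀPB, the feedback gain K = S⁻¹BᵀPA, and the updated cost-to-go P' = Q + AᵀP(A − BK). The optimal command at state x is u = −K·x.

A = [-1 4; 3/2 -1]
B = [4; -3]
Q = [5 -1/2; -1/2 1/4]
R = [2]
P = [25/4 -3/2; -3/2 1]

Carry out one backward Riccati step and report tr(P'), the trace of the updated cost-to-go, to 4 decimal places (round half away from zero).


8.9507

BᵀP = [29.5000 -9.0000]
S = R + BᵀPB = [2] + [145.0000] = [147.0000]
BᵀPA = [-43.0000 127.0000]
K = S⁻¹·BᵀPA = [-0.2925 0.8639]
A−BK = [0.1701 0.5442; 0.6224 1.5918]
AᵀP(A−BK) = [0.4218 0.1497; 0.1497 3.2789]
P' = Q + AᵀP(A−BK) = [5.4218 -0.3503; -0.3503 3.5289]
tr(P') = 8.9507


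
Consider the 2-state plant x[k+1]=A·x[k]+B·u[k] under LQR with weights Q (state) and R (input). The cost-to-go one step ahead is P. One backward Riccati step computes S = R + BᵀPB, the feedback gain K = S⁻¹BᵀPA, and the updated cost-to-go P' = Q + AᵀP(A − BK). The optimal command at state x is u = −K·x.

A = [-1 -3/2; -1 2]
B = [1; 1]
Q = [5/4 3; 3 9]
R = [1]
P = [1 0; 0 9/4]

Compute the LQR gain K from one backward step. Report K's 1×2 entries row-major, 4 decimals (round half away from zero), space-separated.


BᵀP = [1.0000 2.2500]
S = R + BᵀPB = [1] + [3.2500] = [4.2500]
BᵀPA = [-3.2500 3.0000]
K = S⁻¹·BᵀPA = [-0.7647 0.7059]
A−BK = [-0.2353 -2.2059; -0.2353 1.2941]
AᵀP(A−BK) = [0.7647 -0.7059; -0.7059 9.1324]
P' = Q + AᵀP(A−BK) = [2.0147 2.2941; 2.2941 18.1324]
tr(P') = 20.1471

-0.7647 0.7059


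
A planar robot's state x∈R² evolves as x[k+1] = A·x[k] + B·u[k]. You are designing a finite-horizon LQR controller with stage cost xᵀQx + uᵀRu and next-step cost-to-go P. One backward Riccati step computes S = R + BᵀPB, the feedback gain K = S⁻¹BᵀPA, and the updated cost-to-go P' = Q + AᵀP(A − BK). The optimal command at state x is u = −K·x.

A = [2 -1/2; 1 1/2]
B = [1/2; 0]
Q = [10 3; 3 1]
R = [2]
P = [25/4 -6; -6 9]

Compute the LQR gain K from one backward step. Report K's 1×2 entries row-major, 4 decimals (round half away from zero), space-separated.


BᵀP = [3.1250 -3.0000]
S = R + BᵀPB = [2] + [1.5625] = [3.5625]
BᵀPA = [3.2500 -3.0625]
K = S⁻¹·BᵀPA = [0.9123 -0.8596]
A−BK = [1.5439 -0.0702; 1.0000 0.5000]
AᵀP(A−BK) = [7.0351 -1.9561; -1.9561 4.1798]
P' = Q + AᵀP(A−BK) = [17.0351 1.0439; 1.0439 5.1798]
tr(P') = 22.2149

0.9123 -0.8596


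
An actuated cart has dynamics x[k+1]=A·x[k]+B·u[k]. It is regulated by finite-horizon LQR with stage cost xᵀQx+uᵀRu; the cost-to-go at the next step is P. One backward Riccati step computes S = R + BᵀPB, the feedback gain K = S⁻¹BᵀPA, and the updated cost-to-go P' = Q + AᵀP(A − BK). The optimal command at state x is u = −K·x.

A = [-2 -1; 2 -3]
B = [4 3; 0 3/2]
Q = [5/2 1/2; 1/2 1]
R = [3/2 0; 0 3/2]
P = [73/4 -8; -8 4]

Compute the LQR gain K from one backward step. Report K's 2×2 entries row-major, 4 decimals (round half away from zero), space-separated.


BᵀP = [73.0000 -32.0000; 42.7500 -18.0000]
S = R + BᵀPB = [3/2 0; 0 3/2] + [292.0000 171.0000; 171.0000 101.2500] = [293.5000 171.0000; 171.0000 102.7500]
BᵀPA = [-210.0000 23.0000; -121.5000 11.2500]
K = S⁻¹·BᵀPA = [-0.8743 0.4797; 0.2726 -0.6889]
A−BK = [0.6795 -0.8522; 1.5911 -1.9666]
AᵀP(A−BK) = [2.5125 -2.4572; -2.4572 2.9662]
P' = Q + AᵀP(A−BK) = [5.0125 -1.9572; -1.9572 3.9662]
tr(P') = 8.9787

-0.8743 0.4797 0.2726 -0.6889


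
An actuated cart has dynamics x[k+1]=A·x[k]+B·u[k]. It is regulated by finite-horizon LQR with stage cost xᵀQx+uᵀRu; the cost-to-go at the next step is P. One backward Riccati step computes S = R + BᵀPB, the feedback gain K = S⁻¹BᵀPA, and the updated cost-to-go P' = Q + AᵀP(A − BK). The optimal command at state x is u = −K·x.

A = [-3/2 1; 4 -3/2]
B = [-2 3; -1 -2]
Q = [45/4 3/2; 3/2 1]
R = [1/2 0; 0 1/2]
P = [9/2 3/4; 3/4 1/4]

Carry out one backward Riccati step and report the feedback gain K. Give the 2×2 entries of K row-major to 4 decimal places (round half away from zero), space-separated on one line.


BᵀP = [-9.7500 -1.7500; 12.0000 1.7500]
S = R + BᵀPB = [1/2 0; 0 1/2] + [21.2500 -25.7500; -25.7500 32.5000] = [21.7500 -25.7500; -25.7500 33.0000]
BᵀPA = [7.6250 -7.1250; -11.0000 9.3750]
K = S⁻¹·BᵀPA = [-0.5783 0.1149; -0.7846 0.3737]
A−BK = [-0.3029 0.1086; 1.8526 -0.6377]
AᵀP(A−BK) = [0.9041 -0.3274; -0.3274 0.1273]
P' = Q + AᵀP(A−BK) = [12.1541 1.1726; 1.1726 1.1273]
tr(P') = 13.2814

-0.5783 0.1149 -0.7846 0.3737
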